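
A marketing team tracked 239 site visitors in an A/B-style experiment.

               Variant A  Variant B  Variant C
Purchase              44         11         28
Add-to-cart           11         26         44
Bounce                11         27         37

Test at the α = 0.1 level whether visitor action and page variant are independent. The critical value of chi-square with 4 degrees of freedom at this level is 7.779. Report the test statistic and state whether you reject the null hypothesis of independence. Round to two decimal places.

42.77; reject H₀

Row totals: 83, 81, 75. Column totals: 66, 64, 109. Grand total N = 239.
Expected counts (row total × column total / N):
  Purchase, Variant A: 83×66/239 = 22.9205
  Purchase, Variant B: 83×64/239 = 22.2259
  Purchase, Variant C: 83×109/239 = 37.8536
  Add-to-cart, Variant A: 81×66/239 = 22.3682
  Add-to-cart, Variant B: 81×64/239 = 21.6904
  Add-to-cart, Variant C: 81×109/239 = 36.9414
  Bounce, Variant A: 75×66/239 = 20.7113
  Bounce, Variant B: 75×64/239 = 20.0837
  Bounce, Variant C: 75×109/239 = 34.2050
Contributions (O − E)²/E:
  (44 − 22.9205)²/22.9205 = 19.3864
  (11 − 22.2259)²/22.2259 = 5.6700
  (28 − 37.8536)²/37.8536 = 2.5650
  (11 − 22.3682)²/22.3682 = 5.7777
  (26 − 21.6904)²/21.6904 = 0.8563
  (44 − 36.9414)²/36.9414 = 1.3487
  (11 − 20.7113)²/20.7113 = 4.5535
  (27 − 20.0837)²/20.0837 = 2.3818
  (37 − 34.2050)²/34.2050 = 0.2284
χ² = 19.3864 + 5.6700 + 2.5650 + 5.7777 + 0.8563 + 1.3487 + 4.5535 + 2.3818 + 0.2284 = 42.77
df = (3−1)(3−1) = 4. Since 42.77 > 7.779, reject the null hypothesis of independence at α = 0.1.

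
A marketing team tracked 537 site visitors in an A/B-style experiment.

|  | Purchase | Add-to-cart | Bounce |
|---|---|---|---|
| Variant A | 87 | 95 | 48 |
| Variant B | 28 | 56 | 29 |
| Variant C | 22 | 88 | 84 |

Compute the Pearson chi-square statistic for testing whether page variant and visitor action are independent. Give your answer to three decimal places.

Row totals: 230, 113, 194. Column totals: 137, 239, 161. Grand total N = 537.
Expected counts (row total × column total / N):
  Variant A, Purchase: 230×137/537 = 58.6778
  Variant A, Add-to-cart: 230×239/537 = 102.3650
  Variant A, Bounce: 230×161/537 = 68.9572
  Variant B, Purchase: 113×137/537 = 28.8287
  Variant B, Add-to-cart: 113×239/537 = 50.2924
  Variant B, Bounce: 113×161/537 = 33.8790
  Variant C, Purchase: 194×137/537 = 49.4935
  Variant C, Add-to-cart: 194×239/537 = 86.3426
  Variant C, Bounce: 194×161/537 = 58.1639
Contributions (O − E)²/E:
  (87 − 58.6778)²/58.6778 = 13.6704
  (95 − 102.3650)²/102.3650 = 0.5299
  (48 − 68.9572)²/68.9572 = 6.3692
  (28 − 28.8287)²/28.8287 = 0.0238
  (56 − 50.2924)²/50.2924 = 0.6477
  (29 − 33.8790)²/33.8790 = 0.7026
  (22 − 49.4935)²/49.4935 = 15.2726
  (88 − 86.3426)²/86.3426 = 0.0318
  (84 − 58.1639)²/58.1639 = 11.4763
χ² = 13.6704 + 0.5299 + 6.3692 + 0.0238 + 0.6477 + 0.7026 + 15.2726 + 0.0318 + 11.4763 = 48.724

48.724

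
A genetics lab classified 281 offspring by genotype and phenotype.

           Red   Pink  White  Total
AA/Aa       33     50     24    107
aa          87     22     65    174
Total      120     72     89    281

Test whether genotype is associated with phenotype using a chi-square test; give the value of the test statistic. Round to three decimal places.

Grand total N = 281.
Expected counts (row total × column total / N):
  AA/Aa, Red: 107×120/281 = 45.6940
  AA/Aa, Pink: 107×72/281 = 27.4164
  AA/Aa, White: 107×89/281 = 33.8897
  aa, Red: 174×120/281 = 74.3060
  aa, Pink: 174×72/281 = 44.5836
  aa, White: 174×89/281 = 55.1103
Contributions (O − E)²/E:
  (33 − 45.6940)²/45.6940 = 3.5265
  (50 − 27.4164)²/27.4164 = 18.6027
  (24 − 33.8897)²/33.8897 = 2.8860
  (87 − 74.3060)²/74.3060 = 2.1686
  (22 − 44.5836)²/44.5836 = 11.4396
  (65 − 55.1103)²/55.1103 = 1.7747
χ² = 3.5265 + 18.6027 + 2.8860 + 2.1686 + 11.4396 + 1.7747 = 40.398

40.398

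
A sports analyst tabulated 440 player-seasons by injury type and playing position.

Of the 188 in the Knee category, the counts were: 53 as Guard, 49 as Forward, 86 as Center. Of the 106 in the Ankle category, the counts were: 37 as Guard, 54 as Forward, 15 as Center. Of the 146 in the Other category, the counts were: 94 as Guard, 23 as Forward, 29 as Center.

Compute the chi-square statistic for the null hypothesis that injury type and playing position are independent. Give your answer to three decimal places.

84.485

Row totals: 188, 106, 146. Column totals: 184, 126, 130. Grand total N = 440.
Expected counts (row total × column total / N):
  Knee, Guard: 188×184/440 = 78.6182
  Knee, Forward: 188×126/440 = 53.8364
  Knee, Center: 188×130/440 = 55.5455
  Ankle, Guard: 106×184/440 = 44.3273
  Ankle, Forward: 106×126/440 = 30.3545
  Ankle, Center: 106×130/440 = 31.3182
  Other, Guard: 146×184/440 = 61.0545
  Other, Forward: 146×126/440 = 41.8091
  Other, Center: 146×130/440 = 43.1364
Contributions (O − E)²/E:
  (53 − 78.6182)²/78.6182 = 8.3478
  (49 − 53.8364)²/53.8364 = 0.4345
  (86 − 55.5455)²/55.5455 = 16.6976
  (37 − 44.3273)²/44.3273 = 1.2112
  (54 − 30.3545)²/30.3545 = 18.4193
  (15 − 31.3182)²/31.3182 = 8.5025
  (94 − 61.0545)²/61.0545 = 17.7777
  (23 − 41.8091)²/41.8091 = 8.4618
  (29 − 43.1364)²/43.1364 = 4.6327
χ² = 8.3478 + 0.4345 + 16.6976 + 1.2112 + 18.4193 + 8.5025 + 17.7777 + 8.4618 + 4.6327 = 84.485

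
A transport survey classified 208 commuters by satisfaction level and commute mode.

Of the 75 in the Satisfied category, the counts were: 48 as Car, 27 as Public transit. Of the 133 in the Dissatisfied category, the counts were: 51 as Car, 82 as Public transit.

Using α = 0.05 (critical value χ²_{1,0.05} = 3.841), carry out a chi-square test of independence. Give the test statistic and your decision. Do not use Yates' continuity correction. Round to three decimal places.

Row totals: 75, 133. Column totals: 99, 109. Grand total N = 208.
Expected counts (row total × column total / N):
  Satisfied, Car: 75×99/208 = 35.6971
  Satisfied, Public transit: 75×109/208 = 39.3029
  Dissatisfied, Car: 133×99/208 = 63.3029
  Dissatisfied, Public transit: 133×109/208 = 69.6971
Contributions (O − E)²/E:
  (48 − 35.6971)²/35.6971 = 4.2402
  (27 − 39.3029)²/39.3029 = 3.8511
  (51 − 63.3029)²/63.3029 = 2.3911
  (82 − 69.6971)²/69.6971 = 2.1717
χ² = 4.2402 + 3.8511 + 2.3911 + 2.1717 = 12.654
df = (2−1)(2−1) = 1. Since 12.654 > 3.841, reject the null hypothesis of independence at α = 0.05.

12.654; reject H₀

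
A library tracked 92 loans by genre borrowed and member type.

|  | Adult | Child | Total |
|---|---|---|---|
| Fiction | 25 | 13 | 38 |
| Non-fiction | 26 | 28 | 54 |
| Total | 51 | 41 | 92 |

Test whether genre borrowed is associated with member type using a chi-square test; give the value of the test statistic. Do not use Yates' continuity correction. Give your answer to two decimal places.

2.81

Grand total N = 92.
Expected counts (row total × column total / N):
  Fiction, Adult: 38×51/92 = 21.0652
  Fiction, Child: 38×41/92 = 16.9348
  Non-fiction, Adult: 54×51/92 = 29.9348
  Non-fiction, Child: 54×41/92 = 24.0652
Contributions (O − E)²/E:
  (25 − 21.0652)²/21.0652 = 0.7350
  (13 − 16.9348)²/16.9348 = 0.9143
  (26 − 29.9348)²/29.9348 = 0.5172
  (28 − 24.0652)²/24.0652 = 0.6434
χ² = 0.7350 + 0.9143 + 0.5172 + 0.6434 = 2.81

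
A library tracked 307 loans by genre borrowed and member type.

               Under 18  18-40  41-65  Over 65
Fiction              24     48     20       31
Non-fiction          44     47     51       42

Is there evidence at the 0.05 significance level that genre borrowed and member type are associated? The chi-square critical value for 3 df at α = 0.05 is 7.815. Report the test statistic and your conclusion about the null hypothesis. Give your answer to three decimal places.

9.334; reject H₀

Row totals: 123, 184. Column totals: 68, 95, 71, 73. Grand total N = 307.
Expected counts (row total × column total / N):
  Fiction, Under 18: 123×68/307 = 27.2443
  Fiction, 18-40: 123×95/307 = 38.0619
  Fiction, 41-65: 123×71/307 = 28.4463
  Fiction, Over 65: 123×73/307 = 29.2476
  Non-fiction, Under 18: 184×68/307 = 40.7557
  Non-fiction, 18-40: 184×95/307 = 56.9381
  Non-fiction, 41-65: 184×71/307 = 42.5537
  Non-fiction, Over 65: 184×73/307 = 43.7524
Contributions (O − E)²/E:
  (24 − 27.2443)²/27.2443 = 0.3863
  (48 − 38.0619)²/38.0619 = 2.5949
  (20 − 28.4463)²/28.4463 = 2.5079
  (31 − 29.2476)²/29.2476 = 0.1050
  (44 − 40.7557)²/40.7557 = 0.2583
  (47 − 56.9381)²/56.9381 = 1.7346
  (51 − 42.5537)²/42.5537 = 1.6765
  (42 − 43.7524)²/43.7524 = 0.0702
χ² = 0.3863 + 2.5949 + 2.5079 + 0.1050 + 0.2583 + 1.7346 + 1.6765 + 0.0702 = 9.334
df = (2−1)(4−1) = 3. Since 9.334 > 7.815, reject the null hypothesis of independence at α = 0.05.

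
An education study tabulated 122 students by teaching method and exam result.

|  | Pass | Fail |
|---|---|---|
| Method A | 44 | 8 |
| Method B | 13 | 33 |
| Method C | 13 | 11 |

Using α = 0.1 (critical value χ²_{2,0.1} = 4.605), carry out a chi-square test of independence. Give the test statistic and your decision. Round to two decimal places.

31.82; reject H₀

Row totals: 52, 46, 24. Column totals: 70, 52. Grand total N = 122.
Expected counts (row total × column total / N):
  Method A, Pass: 52×70/122 = 29.836
  Method A, Fail: 52×52/122 = 22.164
  Method B, Pass: 46×70/122 = 26.393
  Method B, Fail: 46×52/122 = 19.607
  Method C, Pass: 24×70/122 = 13.770
  Method C, Fail: 24×52/122 = 10.230
Contributions (O − E)²/E:
  (44 − 29.836)²/29.836 = 6.7241
  (8 − 22.164)²/22.164 = 9.0516
  (13 − 26.393)²/26.393 = 6.7962
  (33 − 19.607)²/19.607 = 9.1484
  (13 − 13.770)²/13.770 = 0.0431
  (11 − 10.230)²/10.230 = 0.0580
χ² = 6.7241 + 9.0516 + 6.7962 + 9.1484 + 0.0431 + 0.0580 = 31.82
df = (3−1)(2−1) = 2. Since 31.82 > 4.605, reject the null hypothesis of independence at α = 0.1.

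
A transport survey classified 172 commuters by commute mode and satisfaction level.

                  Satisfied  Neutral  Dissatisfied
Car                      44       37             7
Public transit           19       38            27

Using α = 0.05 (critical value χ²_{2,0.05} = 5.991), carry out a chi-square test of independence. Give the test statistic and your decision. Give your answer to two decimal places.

Row totals: 88, 84. Column totals: 63, 75, 34. Grand total N = 172.
Expected counts (row total × column total / N):
  Car, Satisfied: 88×63/172 = 32.233
  Car, Neutral: 88×75/172 = 38.372
  Car, Dissatisfied: 88×34/172 = 17.395
  Public transit, Satisfied: 84×63/172 = 30.767
  Public transit, Neutral: 84×75/172 = 36.628
  Public transit, Dissatisfied: 84×34/172 = 16.605
Contributions (O − E)²/E:
  (44 − 32.233)²/32.233 = 4.2957
  (37 − 38.372)²/38.372 = 0.0491
  (7 − 17.395)²/17.395 = 6.2119
  (19 − 30.767)²/30.767 = 4.5004
  (38 − 36.628)²/36.628 = 0.0514
  (27 − 16.605)²/16.605 = 6.5074
χ² = 4.2957 + 0.0491 + 6.2119 + 4.5004 + 0.0514 + 6.5074 = 21.62
df = (2−1)(3−1) = 2. Since 21.62 > 5.991, reject the null hypothesis of independence at α = 0.05.

21.62; reject H₀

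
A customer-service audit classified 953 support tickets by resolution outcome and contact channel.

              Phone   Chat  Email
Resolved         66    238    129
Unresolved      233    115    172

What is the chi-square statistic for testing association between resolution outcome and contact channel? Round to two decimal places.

Row totals: 433, 520. Column totals: 299, 353, 301. Grand total N = 953.
Expected counts (row total × column total / N):
  Resolved, Phone: 433×299/953 = 135.852
  Resolved, Chat: 433×353/953 = 160.387
  Resolved, Email: 433×301/953 = 136.761
  Unresolved, Phone: 520×299/953 = 163.148
  Unresolved, Chat: 520×353/953 = 192.613
  Unresolved, Email: 520×301/953 = 164.239
Contributions (O − E)²/E:
  (66 − 135.852)²/135.852 = 35.9163
  (238 − 160.387)²/160.387 = 37.5578
  (129 − 136.761)²/136.761 = 0.4404
  (233 − 163.148)²/163.148 = 29.9072
  (115 − 192.613)²/192.613 = 31.2740
  (172 − 164.239)²/164.239 = 0.3667
χ² = 35.9163 + 37.5578 + 0.4404 + 29.9072 + 31.2740 + 0.3667 = 135.46

135.46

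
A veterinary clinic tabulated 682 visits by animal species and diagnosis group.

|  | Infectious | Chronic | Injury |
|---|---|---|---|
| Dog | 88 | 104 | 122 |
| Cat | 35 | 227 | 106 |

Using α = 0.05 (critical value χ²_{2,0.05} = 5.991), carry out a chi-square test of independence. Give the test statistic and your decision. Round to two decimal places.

Row totals: 314, 368. Column totals: 123, 331, 228. Grand total N = 682.
Expected counts (row total × column total / N):
  Dog, Infectious: 314×123/682 = 56.6305
  Dog, Chronic: 314×331/682 = 152.3959
  Dog, Injury: 314×228/682 = 104.9736
  Cat, Infectious: 368×123/682 = 66.3695
  Cat, Chronic: 368×331/682 = 178.6041
  Cat, Injury: 368×228/682 = 123.0264
Contributions (O − E)²/E:
  (88 − 56.6305)²/56.6305 = 17.3766
  (104 − 152.3959)²/152.3959 = 15.3689
  (122 − 104.9736)²/104.9736 = 2.7616
  (35 − 66.3695)²/66.3695 = 14.8268
  (227 − 178.6041)²/178.6041 = 13.1137
  (106 − 123.0264)²/123.0264 = 2.3564
χ² = 17.3766 + 15.3689 + 2.7616 + 14.8268 + 13.1137 + 2.3564 = 65.80
df = (2−1)(3−1) = 2. Since 65.80 > 5.991, reject the null hypothesis of independence at α = 0.05.

65.80; reject H₀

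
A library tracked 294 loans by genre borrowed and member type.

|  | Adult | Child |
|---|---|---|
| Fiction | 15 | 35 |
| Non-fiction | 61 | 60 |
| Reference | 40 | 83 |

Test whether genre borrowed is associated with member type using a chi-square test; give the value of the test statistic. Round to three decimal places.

10.430

Row totals: 50, 121, 123. Column totals: 116, 178. Grand total N = 294.
Expected counts (row total × column total / N):
  Fiction, Adult: 50×116/294 = 19.7279
  Fiction, Child: 50×178/294 = 30.2721
  Non-fiction, Adult: 121×116/294 = 47.7415
  Non-fiction, Child: 121×178/294 = 73.2585
  Reference, Adult: 123×116/294 = 48.5306
  Reference, Child: 123×178/294 = 74.4694
Contributions (O − E)²/E:
  (15 − 19.7279)²/19.7279 = 1.1331
  (35 − 30.2721)²/30.2721 = 0.7384
  (61 − 47.7415)²/47.7415 = 3.6821
  (60 − 73.2585)²/73.2585 = 2.3996
  (40 − 48.5306)²/48.5306 = 1.4995
  (83 − 74.4694)²/74.4694 = 0.9772
χ² = 1.1331 + 0.7384 + 3.6821 + 2.3996 + 1.4995 + 0.9772 = 10.430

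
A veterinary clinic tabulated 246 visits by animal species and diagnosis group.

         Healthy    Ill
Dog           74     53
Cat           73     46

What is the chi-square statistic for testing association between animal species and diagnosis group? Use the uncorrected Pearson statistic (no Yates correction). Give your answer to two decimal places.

Row totals: 127, 119. Column totals: 147, 99. Grand total N = 246.
Expected counts (row total × column total / N):
  Dog, Healthy: 127×147/246 = 75.890
  Dog, Ill: 127×99/246 = 51.110
  Cat, Healthy: 119×147/246 = 71.110
  Cat, Ill: 119×99/246 = 47.890
Contributions (O − E)²/E:
  (74 − 75.890)²/75.890 = 0.0471
  (53 − 51.110)²/51.110 = 0.0699
  (73 − 71.110)²/71.110 = 0.0502
  (46 − 47.890)²/47.890 = 0.0746
χ² = 0.0471 + 0.0699 + 0.0502 + 0.0746 = 0.24

0.24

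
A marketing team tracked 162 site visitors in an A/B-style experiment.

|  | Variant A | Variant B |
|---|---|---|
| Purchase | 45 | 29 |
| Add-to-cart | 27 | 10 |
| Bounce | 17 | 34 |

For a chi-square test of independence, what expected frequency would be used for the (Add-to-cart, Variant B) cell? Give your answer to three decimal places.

Row total (Add-to-cart) = 37; column total (Variant B) = 73; grand total N = 162.
Expected count = (row total × column total) / N = 37 × 73 / 162 = 16.673.

16.673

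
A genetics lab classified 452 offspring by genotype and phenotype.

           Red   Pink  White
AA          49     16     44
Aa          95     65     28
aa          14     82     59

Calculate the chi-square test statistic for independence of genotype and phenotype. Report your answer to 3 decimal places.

94.253

Row totals: 109, 188, 155. Column totals: 158, 163, 131. Grand total N = 452.
Expected counts (row total × column total / N):
  AA, Red: 109×158/452 = 38.10177
  AA, Pink: 109×163/452 = 39.30752
  AA, White: 109×131/452 = 31.59071
  Aa, Red: 188×158/452 = 65.71681
  Aa, Pink: 188×163/452 = 67.79646
  Aa, White: 188×131/452 = 54.48673
  aa, Red: 155×158/452 = 54.18142
  aa, Pink: 155×163/452 = 55.89602
  aa, White: 155×131/452 = 44.92257
Contributions (O − E)²/E:
  (49 − 38.10177)²/38.10177 = 3.1172
  (16 − 39.30752)²/39.30752 = 13.8203
  (44 − 31.59071)²/31.59071 = 4.8745
  (95 − 65.71681)²/65.71681 = 13.0485
  (65 − 67.79646)²/67.79646 = 0.1153
  (28 − 54.48673)²/54.48673 = 12.8756
  (14 − 54.18142)²/54.18142 = 29.7989
  (82 − 55.89602)²/55.89602 = 12.1908
  (59 − 44.92257)²/44.92257 = 4.4115
χ² = 3.1172 + 13.8203 + 4.8745 + 13.0485 + 0.1153 + 12.8756 + 29.7989 + 12.1908 + 4.4115 = 94.253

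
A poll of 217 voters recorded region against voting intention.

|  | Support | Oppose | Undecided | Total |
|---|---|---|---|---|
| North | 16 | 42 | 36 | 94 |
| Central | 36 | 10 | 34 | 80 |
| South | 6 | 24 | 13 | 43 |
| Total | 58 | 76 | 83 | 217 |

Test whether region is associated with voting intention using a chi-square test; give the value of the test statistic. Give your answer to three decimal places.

36.431

Grand total N = 217.
Expected counts (row total × column total / N):
  North, Support: 94×58/217 = 25.12442
  North, Oppose: 94×76/217 = 32.92166
  North, Undecided: 94×83/217 = 35.95392
  Central, Support: 80×58/217 = 21.38249
  Central, Oppose: 80×76/217 = 28.01843
  Central, Undecided: 80×83/217 = 30.59908
  South, Support: 43×58/217 = 11.49309
  South, Oppose: 43×76/217 = 15.05991
  South, Undecided: 43×83/217 = 16.44700
Contributions (O − E)²/E:
  (16 − 25.12442)²/25.12442 = 3.3137
  (42 − 32.92166)²/32.92166 = 2.5034
  (36 − 35.95392)²/35.95392 = 0.0001
  (36 − 21.38249)²/21.38249 = 9.9928
  (10 − 28.01843)²/28.01843 = 11.5875
  (34 − 30.59908)²/30.59908 = 0.3780
  (6 − 11.49309)²/11.49309 = 2.6254
  (24 − 15.05991)²/15.05991 = 5.3072
  (13 − 16.44700)²/16.44700 = 0.7224
χ² = 3.3137 + 2.5034 + 0.0001 + 9.9928 + 11.5875 + 0.3780 + 2.6254 + 5.3072 + 0.7224 = 36.431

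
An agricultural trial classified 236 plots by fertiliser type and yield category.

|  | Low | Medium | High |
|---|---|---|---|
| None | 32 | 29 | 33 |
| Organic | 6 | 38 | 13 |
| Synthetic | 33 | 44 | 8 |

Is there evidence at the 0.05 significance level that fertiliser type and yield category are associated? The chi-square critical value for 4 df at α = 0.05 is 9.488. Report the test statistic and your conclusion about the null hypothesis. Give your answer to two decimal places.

Row totals: 94, 57, 85. Column totals: 71, 111, 54. Grand total N = 236.
Expected counts (row total × column total / N):
  None, Low: 94×71/236 = 28.280
  None, Medium: 94×111/236 = 44.212
  None, High: 94×54/236 = 21.508
  Organic, Low: 57×71/236 = 17.148
  Organic, Medium: 57×111/236 = 26.809
  Organic, High: 57×54/236 = 13.042
  Synthetic, Low: 85×71/236 = 25.572
  Synthetic, Medium: 85×111/236 = 39.979
  Synthetic, High: 85×54/236 = 19.449
Contributions (O − E)²/E:
  (32 − 28.280)²/28.280 = 0.4893
  (29 − 44.212)²/44.212 = 5.2340
  (33 − 21.508)²/21.508 = 6.1403
  (6 − 17.148)²/17.148 = 7.2474
  (38 − 26.809)²/26.809 = 4.6715
  (13 − 13.042)²/13.042 = 0.0001
  (33 − 25.572)²/25.572 = 2.1576
  (44 − 39.979)²/39.979 = 0.4044
  (8 − 19.449)²/19.449 = 6.7397
χ² = 0.4893 + 5.2340 + 6.1403 + 7.2474 + 4.6715 + 0.0001 + 2.1576 + 0.4044 + 6.7397 = 33.08
df = (3−1)(3−1) = 4. Since 33.08 > 9.488, reject the null hypothesis of independence at α = 0.05.

33.08; reject H₀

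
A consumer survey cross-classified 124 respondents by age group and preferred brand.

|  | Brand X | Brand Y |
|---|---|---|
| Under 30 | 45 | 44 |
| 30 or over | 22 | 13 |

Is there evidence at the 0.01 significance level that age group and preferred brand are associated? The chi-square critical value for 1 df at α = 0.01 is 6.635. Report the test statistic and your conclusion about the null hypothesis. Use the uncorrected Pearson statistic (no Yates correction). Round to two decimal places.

Row totals: 89, 35. Column totals: 67, 57. Grand total N = 124.
Expected counts (row total × column total / N):
  Under 30, Brand X: 89×67/124 = 48.089
  Under 30, Brand Y: 89×57/124 = 40.911
  30 or over, Brand X: 35×67/124 = 18.911
  30 or over, Brand Y: 35×57/124 = 16.089
Contributions (O − E)²/E:
  (45 − 48.089)²/48.089 = 0.1984
  (44 − 40.911)²/40.911 = 0.2332
  (22 − 18.911)²/18.911 = 0.5046
  (13 − 16.089)²/16.089 = 0.5931
χ² = 0.1984 + 0.2332 + 0.5046 + 0.5931 = 1.53
df = (2−1)(2−1) = 1. Since 1.53 < 6.635, fail to reject the null hypothesis of independence at α = 0.01.

1.53; fail to reject H₀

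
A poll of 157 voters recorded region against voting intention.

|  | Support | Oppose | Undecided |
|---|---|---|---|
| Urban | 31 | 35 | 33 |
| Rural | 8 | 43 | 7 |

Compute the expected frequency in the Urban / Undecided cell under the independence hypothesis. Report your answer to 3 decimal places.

Row total (Urban) = 99; column total (Undecided) = 40; grand total N = 157.
Expected count = (row total × column total) / N = 99 × 40 / 157 = 25.223.

25.223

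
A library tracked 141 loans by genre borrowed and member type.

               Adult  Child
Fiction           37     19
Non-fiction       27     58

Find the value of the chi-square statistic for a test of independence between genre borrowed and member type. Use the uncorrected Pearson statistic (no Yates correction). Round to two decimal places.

Row totals: 56, 85. Column totals: 64, 77. Grand total N = 141.
Expected counts (row total × column total / N):
  Fiction, Adult: 56×64/141 = 25.418
  Fiction, Child: 56×77/141 = 30.582
  Non-fiction, Adult: 85×64/141 = 38.582
  Non-fiction, Child: 85×77/141 = 46.418
Contributions (O − E)²/E:
  (37 − 25.418)²/25.418 = 5.2775
  (19 − 30.582)²/30.582 = 4.3863
  (27 − 38.582)²/38.582 = 3.4768
  (58 − 46.418)²/46.418 = 2.8899
χ² = 5.2775 + 4.3863 + 3.4768 + 2.8899 = 16.03

16.03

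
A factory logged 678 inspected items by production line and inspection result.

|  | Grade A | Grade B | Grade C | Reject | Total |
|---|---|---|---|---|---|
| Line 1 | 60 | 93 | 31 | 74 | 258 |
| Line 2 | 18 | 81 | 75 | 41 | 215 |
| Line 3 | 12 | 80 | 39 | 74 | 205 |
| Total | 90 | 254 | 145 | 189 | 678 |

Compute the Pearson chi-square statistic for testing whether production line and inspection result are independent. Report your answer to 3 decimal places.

72.490

Grand total N = 678.
Expected counts (row total × column total / N):
  Line 1, Grade A: 258×90/678 = 34.2478
  Line 1, Grade B: 258×254/678 = 96.6549
  Line 1, Grade C: 258×145/678 = 55.1770
  Line 1, Reject: 258×189/678 = 71.9204
  Line 2, Grade A: 215×90/678 = 28.5398
  Line 2, Grade B: 215×254/678 = 80.5457
  Line 2, Grade C: 215×145/678 = 45.9808
  Line 2, Reject: 215×189/678 = 59.9336
  Line 3, Grade A: 205×90/678 = 27.2124
  Line 3, Grade B: 205×254/678 = 76.7994
  Line 3, Grade C: 205×145/678 = 43.8422
  Line 3, Reject: 205×189/678 = 57.1460
Contributions (O − E)²/E:
  (60 − 34.2478)²/34.2478 = 19.3640
  (93 − 96.6549)²/96.6549 = 0.1382
  (31 − 55.1770)²/55.1770 = 10.5937
  (74 − 71.9204)²/71.9204 = 0.0601
  (18 − 28.5398)²/28.5398 = 3.8924
  (81 − 80.5457)²/80.5457 = 0.0026
  (75 − 45.9808)²/45.9808 = 18.3145
  (41 − 59.9336)²/59.9336 = 5.9813
  (12 − 27.2124)²/27.2124 = 8.5041
  (80 − 76.7994)²/76.7994 = 0.1334
  (39 − 43.8422)²/43.8422 = 0.5348
  (74 − 57.1460)²/57.1460 = 4.9707
χ² = 19.3640 + 0.1382 + 10.5937 + 0.0601 + 3.8924 + 0.0026 + 18.3145 + 5.9813 + 8.5041 + 0.1334 + 0.5348 + 4.9707 = 72.490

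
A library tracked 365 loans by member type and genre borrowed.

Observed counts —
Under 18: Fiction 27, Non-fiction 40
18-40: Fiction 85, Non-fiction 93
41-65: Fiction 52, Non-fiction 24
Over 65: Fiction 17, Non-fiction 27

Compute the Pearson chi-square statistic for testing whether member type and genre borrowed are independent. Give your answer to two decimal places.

15.45

Row totals: 67, 178, 76, 44. Column totals: 181, 184. Grand total N = 365.
Expected counts (row total × column total / N):
  Under 18, Fiction: 67×181/365 = 33.2247
  Under 18, Non-fiction: 67×184/365 = 33.7753
  18-40, Fiction: 178×181/365 = 88.2685
  18-40, Non-fiction: 178×184/365 = 89.7315
  41-65, Fiction: 76×181/365 = 37.6877
  41-65, Non-fiction: 76×184/365 = 38.3123
  Over 65, Fiction: 44×181/365 = 21.8192
  Over 65, Non-fiction: 44×184/365 = 22.1808
Contributions (O − E)²/E:
  (27 − 33.2247)²/33.2247 = 1.1662
  (40 − 33.7753)²/33.7753 = 1.1472
  (85 − 88.2685)²/88.2685 = 0.1210
  (93 − 89.7315)²/89.7315 = 0.1191
  (52 − 37.6877)²/37.6877 = 5.4352
  (24 − 38.3123)²/38.3123 = 5.3466
  (17 − 21.8192)²/21.8192 = 1.0644
  (27 − 22.1808)²/22.1808 = 1.0471
χ² = 1.1662 + 1.1472 + 0.1210 + 0.1191 + 5.4352 + 5.3466 + 1.0644 + 1.0471 = 15.45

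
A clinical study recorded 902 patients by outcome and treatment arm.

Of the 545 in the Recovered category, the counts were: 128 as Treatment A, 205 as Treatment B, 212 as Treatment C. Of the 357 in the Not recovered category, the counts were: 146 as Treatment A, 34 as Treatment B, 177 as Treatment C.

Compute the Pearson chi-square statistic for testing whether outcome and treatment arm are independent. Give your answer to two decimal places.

Row totals: 545, 357. Column totals: 274, 239, 389. Grand total N = 902.
Expected counts (row total × column total / N):
  Recovered, Treatment A: 545×274/902 = 165.554
  Recovered, Treatment B: 545×239/902 = 144.407
  Recovered, Treatment C: 545×389/902 = 235.039
  Not recovered, Treatment A: 357×274/902 = 108.446
  Not recovered, Treatment B: 357×239/902 = 94.593
  Not recovered, Treatment C: 357×389/902 = 153.961
Contributions (O − E)²/E:
  (128 − 165.554)²/165.554 = 8.5187
  (205 − 144.407)²/144.407 = 25.4247
  (212 − 235.039)²/235.039 = 2.2583
  (146 − 108.446)²/108.446 = 13.0047
  (34 − 94.593)²/94.593 = 38.8138
  (177 − 153.961)²/153.961 = 3.4476
χ² = 8.5187 + 25.4247 + 2.2583 + 13.0047 + 38.8138 + 3.4476 = 91.47

91.47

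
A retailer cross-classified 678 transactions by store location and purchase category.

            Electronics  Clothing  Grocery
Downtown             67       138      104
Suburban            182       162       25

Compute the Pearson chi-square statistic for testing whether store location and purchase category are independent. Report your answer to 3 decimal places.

Row totals: 309, 369. Column totals: 249, 300, 129. Grand total N = 678.
Expected counts (row total × column total / N):
  Downtown, Electronics: 309×249/678 = 113.4823
  Downtown, Clothing: 309×300/678 = 136.7257
  Downtown, Grocery: 309×129/678 = 58.7920
  Suburban, Electronics: 369×249/678 = 135.5177
  Suburban, Clothing: 369×300/678 = 163.2743
  Suburban, Grocery: 369×129/678 = 70.2080
Contributions (O − E)²/E:
  (67 − 113.4823)²/113.4823 = 19.0391
  (138 − 136.7257)²/136.7257 = 0.0119
  (104 − 58.7920)²/58.7920 = 34.7626
  (182 − 135.5177)²/135.5177 = 15.9433
  (162 − 163.2743)²/163.2743 = 0.0099
  (25 − 70.2080)²/70.2080 = 29.1101
χ² = 19.0391 + 0.0119 + 34.7626 + 15.9433 + 0.0099 + 29.1101 = 98.877

98.877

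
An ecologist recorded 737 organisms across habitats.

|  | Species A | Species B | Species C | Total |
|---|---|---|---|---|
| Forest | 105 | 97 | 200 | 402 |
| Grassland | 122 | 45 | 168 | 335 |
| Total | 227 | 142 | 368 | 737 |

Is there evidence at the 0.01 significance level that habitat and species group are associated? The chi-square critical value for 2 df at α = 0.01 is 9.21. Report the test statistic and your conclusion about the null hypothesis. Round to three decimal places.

Grand total N = 737.
Expected counts (row total × column total / N):
  Forest, Species A: 402×227/737 = 123.8182
  Forest, Species B: 402×142/737 = 77.4545
  Forest, Species C: 402×368/737 = 200.7273
  Grassland, Species A: 335×227/737 = 103.1818
  Grassland, Species B: 335×142/737 = 64.5455
  Grassland, Species C: 335×368/737 = 167.2727
Contributions (O − E)²/E:
  (105 − 123.8182)²/123.8182 = 2.8600
  (97 − 77.4545)²/77.4545 = 4.9323
  (200 − 200.7273)²/200.7273 = 0.0026
  (122 − 103.1818)²/103.1818 = 3.4320
  (45 − 64.5455)²/64.5455 = 5.9187
  (168 − 167.2727)²/167.2727 = 0.0032
χ² = 2.8600 + 4.9323 + 0.0026 + 3.4320 + 5.9187 + 0.0032 = 17.149
df = (2−1)(3−1) = 2. Since 17.149 > 9.21, reject the null hypothesis of independence at α = 0.01.

17.149; reject H₀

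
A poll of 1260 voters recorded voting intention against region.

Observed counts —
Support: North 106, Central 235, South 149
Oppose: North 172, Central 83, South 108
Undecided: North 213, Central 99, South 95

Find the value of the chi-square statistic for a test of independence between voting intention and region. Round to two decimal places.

121.27

Row totals: 490, 363, 407. Column totals: 491, 417, 352. Grand total N = 1260.
Expected counts (row total × column total / N):
  Support, North: 490×491/1260 = 190.944
  Support, Central: 490×417/1260 = 162.167
  Support, South: 490×352/1260 = 136.889
  Oppose, North: 363×491/1260 = 141.455
  Oppose, Central: 363×417/1260 = 120.136
  Oppose, South: 363×352/1260 = 101.410
  Undecided, North: 407×491/1260 = 158.601
  Undecided, Central: 407×417/1260 = 134.698
  Undecided, South: 407×352/1260 = 113.702
Contributions (O − E)²/E:
  (106 − 190.944)²/190.944 = 37.7885
  (235 − 162.167)²/162.167 = 32.7110
  (149 − 136.889)²/136.889 = 1.0715
  (172 − 141.455)²/141.455 = 6.5957
  (83 − 120.136)²/120.136 = 11.4793
  (108 − 101.410)²/101.410 = 0.4282
  (213 − 158.601)²/158.601 = 18.6585
  (99 − 134.698)²/134.698 = 9.4608
  (95 − 113.702)²/113.702 = 3.0762
χ² = 37.7885 + 32.7110 + 1.0715 + 6.5957 + 11.4793 + 0.4282 + 18.6585 + 9.4608 + 3.0762 = 121.27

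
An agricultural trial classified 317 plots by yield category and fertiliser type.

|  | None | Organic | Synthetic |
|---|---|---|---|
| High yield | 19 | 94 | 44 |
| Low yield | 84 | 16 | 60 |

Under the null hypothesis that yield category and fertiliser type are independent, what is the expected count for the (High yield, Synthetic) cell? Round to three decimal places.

Row total (High yield) = 157; column total (Synthetic) = 104; grand total N = 317.
Expected count = (row total × column total) / N = 157 × 104 / 317 = 51.508.

51.508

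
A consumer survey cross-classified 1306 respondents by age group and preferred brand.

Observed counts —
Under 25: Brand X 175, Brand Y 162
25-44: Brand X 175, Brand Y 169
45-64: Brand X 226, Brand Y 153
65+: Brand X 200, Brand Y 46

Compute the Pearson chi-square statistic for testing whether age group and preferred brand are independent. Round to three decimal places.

Row totals: 337, 344, 379, 246. Column totals: 776, 530. Grand total N = 1306.
Expected counts (row total × column total / N):
  Under 25, Brand X: 337×776/1306 = 200.2389
  Under 25, Brand Y: 337×530/1306 = 136.7611
  25-44, Brand X: 344×776/1306 = 204.3982
  25-44, Brand Y: 344×530/1306 = 139.6018
  45-64, Brand X: 379×776/1306 = 225.1945
  45-64, Brand Y: 379×530/1306 = 153.8055
  65+, Brand X: 246×776/1306 = 146.1685
  65+, Brand Y: 246×530/1306 = 99.8315
Contributions (O − E)²/E:
  (175 − 200.2389)²/200.2389 = 3.1812
  (162 − 136.7611)²/136.7611 = 4.6578
  (175 − 204.3982)²/204.3982 = 4.2283
  (169 − 139.6018)²/139.6018 = 6.1909
  (226 − 225.1945)²/225.1945 = 0.0029
  (153 − 153.8055)²/153.8055 = 0.0042
  (200 − 146.1685)²/146.1685 = 19.8253
  (46 − 99.8315)²/99.8315 = 29.0272
χ² = 3.1812 + 4.6578 + 4.2283 + 6.1909 + 0.0029 + 0.0042 + 19.8253 + 29.0272 = 67.118

67.118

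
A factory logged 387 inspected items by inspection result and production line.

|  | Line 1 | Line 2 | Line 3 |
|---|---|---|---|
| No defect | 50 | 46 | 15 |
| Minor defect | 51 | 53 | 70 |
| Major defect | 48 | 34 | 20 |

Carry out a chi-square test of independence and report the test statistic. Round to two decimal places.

Row totals: 111, 174, 102. Column totals: 149, 133, 105. Grand total N = 387.
Expected counts (row total × column total / N):
  No defect, Line 1: 111×149/387 = 42.736
  No defect, Line 2: 111×133/387 = 38.147
  No defect, Line 3: 111×105/387 = 30.116
  Minor defect, Line 1: 174×149/387 = 66.992
  Minor defect, Line 2: 174×133/387 = 59.798
  Minor defect, Line 3: 174×105/387 = 47.209
  Major defect, Line 1: 102×149/387 = 39.271
  Major defect, Line 2: 102×133/387 = 35.054
  Major defect, Line 3: 102×105/387 = 27.674
Contributions (O − E)²/E:
  (50 − 42.736)²/42.736 = 1.2347
  (46 − 38.147)²/38.147 = 1.6166
  (15 − 30.116)²/30.116 = 7.5871
  (51 − 66.992)²/66.992 = 3.8175
  (53 − 59.798)²/59.798 = 0.7728
  (70 − 47.209)²/47.209 = 11.0028
  (48 − 39.271)²/39.271 = 1.9402
  (34 − 35.054)²/35.054 = 0.0317
  (20 − 27.674)²/27.674 = 2.1280
χ² = 1.2347 + 1.6166 + 7.5871 + 3.8175 + 0.7728 + 11.0028 + 1.9402 + 0.0317 + 2.1280 = 30.13

30.13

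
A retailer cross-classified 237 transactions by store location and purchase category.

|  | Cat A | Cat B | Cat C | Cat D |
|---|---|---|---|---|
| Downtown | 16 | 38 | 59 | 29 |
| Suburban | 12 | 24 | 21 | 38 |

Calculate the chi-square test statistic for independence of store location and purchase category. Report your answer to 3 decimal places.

14.231

Row totals: 142, 95. Column totals: 28, 62, 80, 67. Grand total N = 237.
Expected counts (row total × column total / N):
  Downtown, Cat A: 142×28/237 = 16.7764
  Downtown, Cat B: 142×62/237 = 37.1477
  Downtown, Cat C: 142×80/237 = 47.9325
  Downtown, Cat D: 142×67/237 = 40.1435
  Suburban, Cat A: 95×28/237 = 11.2236
  Suburban, Cat B: 95×62/237 = 24.8523
  Suburban, Cat C: 95×80/237 = 32.0675
  Suburban, Cat D: 95×67/237 = 26.8565
Contributions (O − E)²/E:
  (16 − 16.7764)²/16.7764 = 0.0359
  (38 − 37.1477)²/37.1477 = 0.0196
  (59 − 47.9325)²/47.9325 = 2.5555
  (29 − 40.1435)²/40.1435 = 3.0933
  (12 − 11.2236)²/11.2236 = 0.0537
  (24 − 24.8523)²/24.8523 = 0.0292
  (21 − 32.0675)²/32.0675 = 3.8197
  (38 − 26.8565)²/26.8565 = 4.6237
χ² = 0.0359 + 0.0196 + 2.5555 + 3.0933 + 0.0537 + 0.0292 + 3.8197 + 4.6237 = 14.231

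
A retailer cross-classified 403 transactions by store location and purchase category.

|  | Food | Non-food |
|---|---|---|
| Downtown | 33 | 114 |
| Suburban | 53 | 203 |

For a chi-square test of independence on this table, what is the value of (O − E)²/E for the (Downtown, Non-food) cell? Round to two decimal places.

0.02

Row total (Downtown) = 147; column total (Non-food) = 317; N = 403.
Expected count E = 147 × 317 / 403 = 115.630.
Contribution = (O − E)²/E = (114 − 115.630)² / 115.630 = 0.02.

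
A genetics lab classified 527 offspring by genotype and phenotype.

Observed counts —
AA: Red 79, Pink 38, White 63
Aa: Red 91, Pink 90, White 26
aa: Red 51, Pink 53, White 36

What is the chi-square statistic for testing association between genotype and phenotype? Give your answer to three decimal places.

36.847

Row totals: 180, 207, 140. Column totals: 221, 181, 125. Grand total N = 527.
Expected counts (row total × column total / N):
  AA, Red: 180×221/527 = 75.4839
  AA, Pink: 180×181/527 = 61.8216
  AA, White: 180×125/527 = 42.6945
  Aa, Red: 207×221/527 = 86.8065
  Aa, Pink: 207×181/527 = 71.0949
  Aa, White: 207×125/527 = 49.0987
  aa, Red: 140×221/527 = 58.7097
  aa, Pink: 140×181/527 = 48.0835
  aa, White: 140×125/527 = 33.2068
Contributions (O − E)²/E:
  (79 − 75.4839)²/75.4839 = 0.1638
  (38 − 61.8216)²/61.8216 = 9.1791
  (63 − 42.6945)²/42.6945 = 9.6573
  (91 − 86.8065)²/86.8065 = 0.2026
  (90 − 71.0949)²/71.0949 = 5.0271
  (26 − 49.0987)²/49.0987 = 10.8669
  (51 − 58.7097)²/58.7097 = 1.0124
  (53 − 48.0835)²/48.0835 = 0.5027
  (36 − 33.2068)²/33.2068 = 0.2350
χ² = 0.1638 + 9.1791 + 9.6573 + 0.2026 + 5.0271 + 10.8669 + 1.0124 + 0.5027 + 0.2350 = 36.847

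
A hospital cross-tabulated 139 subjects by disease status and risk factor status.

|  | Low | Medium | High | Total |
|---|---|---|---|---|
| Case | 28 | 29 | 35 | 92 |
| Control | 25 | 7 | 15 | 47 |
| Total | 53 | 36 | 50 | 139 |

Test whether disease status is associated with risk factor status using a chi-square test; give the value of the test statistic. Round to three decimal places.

7.871

Grand total N = 139.
Expected counts (row total × column total / N):
  Case, Low: 92×53/139 = 35.0791
  Case, Medium: 92×36/139 = 23.8273
  Case, High: 92×50/139 = 33.0935
  Control, Low: 47×53/139 = 17.9209
  Control, Medium: 47×36/139 = 12.1727
  Control, High: 47×50/139 = 16.9065
Contributions (O − E)²/E:
  (28 − 35.0791)²/35.0791 = 1.4286
  (29 − 23.8273)²/23.8273 = 1.1229
  (35 − 33.0935)²/33.0935 = 0.1098
  (25 − 17.9209)²/17.9209 = 2.7964
  (7 − 12.1727)²/12.1727 = 2.1981
  (15 − 16.9065)²/16.9065 = 0.2150
χ² = 1.4286 + 1.1229 + 0.1098 + 2.7964 + 2.1981 + 0.2150 = 7.871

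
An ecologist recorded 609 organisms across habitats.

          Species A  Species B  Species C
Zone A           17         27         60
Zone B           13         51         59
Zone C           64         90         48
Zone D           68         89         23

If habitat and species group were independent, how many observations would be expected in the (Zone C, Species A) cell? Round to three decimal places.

53.734

Row total (Zone C) = 202; column total (Species A) = 162; grand total N = 609.
Expected count = (row total × column total) / N = 202 × 162 / 609 = 53.734.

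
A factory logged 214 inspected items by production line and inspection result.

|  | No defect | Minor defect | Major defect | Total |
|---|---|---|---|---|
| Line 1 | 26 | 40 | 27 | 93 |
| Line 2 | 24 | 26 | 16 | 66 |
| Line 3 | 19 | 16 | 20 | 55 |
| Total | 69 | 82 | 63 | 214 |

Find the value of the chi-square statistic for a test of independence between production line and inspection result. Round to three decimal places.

Grand total N = 214.
Expected counts (row total × column total / N):
  Line 1, No defect: 93×69/214 = 29.9860
  Line 1, Minor defect: 93×82/214 = 35.6355
  Line 1, Major defect: 93×63/214 = 27.3785
  Line 2, No defect: 66×69/214 = 21.2804
  Line 2, Minor defect: 66×82/214 = 25.2897
  Line 2, Major defect: 66×63/214 = 19.4299
  Line 3, No defect: 55×69/214 = 17.7336
  Line 3, Minor defect: 55×82/214 = 21.0748
  Line 3, Major defect: 55×63/214 = 16.1916
Contributions (O − E)²/E:
  (26 − 29.9860)²/29.9860 = 0.5299
  (40 − 35.6355)²/35.6355 = 0.5345
  (27 − 27.3785)²/27.3785 = 0.0052
  (24 − 21.2804)²/21.2804 = 0.3476
  (26 − 25.2897)²/25.2897 = 0.0199
  (16 − 19.4299)²/19.4299 = 0.6055
  (19 − 17.7336)²/17.7336 = 0.0904
  (16 − 21.0748)²/21.0748 = 1.2220
  (20 − 16.1916)²/16.1916 = 0.8958
χ² = 0.5299 + 0.5345 + 0.0052 + 0.3476 + 0.0199 + 0.6055 + 0.0904 + 1.2220 + 0.8958 = 4.251

4.251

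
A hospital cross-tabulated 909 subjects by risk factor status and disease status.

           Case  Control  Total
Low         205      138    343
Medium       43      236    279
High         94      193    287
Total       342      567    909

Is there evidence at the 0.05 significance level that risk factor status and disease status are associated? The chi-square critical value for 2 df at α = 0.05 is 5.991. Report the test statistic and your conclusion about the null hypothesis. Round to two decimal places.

Grand total N = 909.
Expected counts (row total × column total / N):
  Low, Case: 343×342/909 = 129.0495
  Low, Control: 343×567/909 = 213.9505
  Medium, Case: 279×342/909 = 104.9703
  Medium, Control: 279×567/909 = 174.0297
  High, Case: 287×342/909 = 107.9802
  High, Control: 287×567/909 = 179.0198
Contributions (O − E)²/E:
  (205 − 129.0495)²/129.0495 = 44.6997
  (138 − 213.9505)²/213.9505 = 26.9617
  (43 − 104.9703)²/104.9703 = 36.5848
  (236 − 174.0297)²/174.0297 = 22.0670
  (94 − 107.9802)²/107.9802 = 1.8100
  (193 − 179.0198)²/179.0198 = 1.0918
χ² = 44.6997 + 26.9617 + 36.5848 + 22.0670 + 1.8100 + 1.0918 = 133.22
df = (3−1)(2−1) = 2. Since 133.22 > 5.991, reject the null hypothesis of independence at α = 0.05.

133.22; reject H₀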